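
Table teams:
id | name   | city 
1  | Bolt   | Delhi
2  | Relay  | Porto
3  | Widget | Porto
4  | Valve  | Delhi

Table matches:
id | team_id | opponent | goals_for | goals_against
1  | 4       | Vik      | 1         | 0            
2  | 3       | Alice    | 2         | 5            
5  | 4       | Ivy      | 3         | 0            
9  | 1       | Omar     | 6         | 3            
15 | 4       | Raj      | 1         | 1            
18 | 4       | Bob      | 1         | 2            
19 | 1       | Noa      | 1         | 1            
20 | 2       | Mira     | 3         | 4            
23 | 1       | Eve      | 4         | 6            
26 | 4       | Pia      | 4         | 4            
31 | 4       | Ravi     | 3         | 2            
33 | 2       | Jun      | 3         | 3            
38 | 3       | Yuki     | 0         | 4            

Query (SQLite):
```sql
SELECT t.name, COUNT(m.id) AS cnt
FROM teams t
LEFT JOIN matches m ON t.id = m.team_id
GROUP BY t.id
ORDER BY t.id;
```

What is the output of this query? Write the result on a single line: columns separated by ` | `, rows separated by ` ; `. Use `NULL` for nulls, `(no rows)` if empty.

LEFT JOIN keeps every teams row; unmatched ones get NULL for matches columns.
Group by teams.id and compute COUNT(m.id). COUNT(col) of an all-NULL group is 0.
  1: ids {9, 19, 23} → COUNT(m.id)=3
  2: ids {20, 33} → COUNT(m.id)=2
  3: ids {2, 38} → COUNT(m.id)=2
  4: ids {1, 5, 15, 18, 26, 31} → COUNT(m.id)=6

Bolt | 3 ; Relay | 2 ; Widget | 2 ; Valve | 6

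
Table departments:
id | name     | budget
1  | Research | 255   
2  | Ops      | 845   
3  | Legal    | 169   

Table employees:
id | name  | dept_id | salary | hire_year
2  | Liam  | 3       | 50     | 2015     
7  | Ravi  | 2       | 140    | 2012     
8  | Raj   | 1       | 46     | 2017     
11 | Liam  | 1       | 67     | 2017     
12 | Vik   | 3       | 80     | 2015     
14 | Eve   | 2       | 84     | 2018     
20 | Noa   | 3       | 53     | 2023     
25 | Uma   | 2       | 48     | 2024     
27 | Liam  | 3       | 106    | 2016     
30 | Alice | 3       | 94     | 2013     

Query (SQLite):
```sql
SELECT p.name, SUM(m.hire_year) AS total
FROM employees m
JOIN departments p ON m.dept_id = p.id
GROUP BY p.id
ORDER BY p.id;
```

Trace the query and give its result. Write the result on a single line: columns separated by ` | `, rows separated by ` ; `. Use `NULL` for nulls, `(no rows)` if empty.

Join each employees row to its departments via dept_id.
Group joined rows by departments.id; compute SUM(m.hire_year) per group.
  1: ids {8, 11} → SUM(m.hire_year)=4034
  2: ids {7, 14, 25} → SUM(m.hire_year)=6054
  3: ids {2, 12, 20, 27, 30} → SUM(m.hire_year)=10082

Research | 4034 ; Ops | 6054 ; Legal | 10082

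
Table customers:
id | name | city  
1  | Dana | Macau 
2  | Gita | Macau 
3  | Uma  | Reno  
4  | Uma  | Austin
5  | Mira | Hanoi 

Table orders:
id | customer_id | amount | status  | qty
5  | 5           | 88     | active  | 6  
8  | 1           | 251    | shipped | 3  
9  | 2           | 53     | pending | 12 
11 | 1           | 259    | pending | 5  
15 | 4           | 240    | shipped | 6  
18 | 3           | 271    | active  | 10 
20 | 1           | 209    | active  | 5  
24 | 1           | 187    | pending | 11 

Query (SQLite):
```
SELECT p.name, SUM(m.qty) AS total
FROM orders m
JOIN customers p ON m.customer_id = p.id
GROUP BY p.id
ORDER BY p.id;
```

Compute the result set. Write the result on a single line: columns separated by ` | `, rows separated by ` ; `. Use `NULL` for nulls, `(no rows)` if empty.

Dana | 24 ; Gita | 12 ; Uma | 10 ; Uma | 6 ; Mira | 6

Join each orders row to its customers via customer_id.
Group joined rows by customers.id; compute SUM(m.qty) per group.
  1: ids {8, 11, 20, 24} → SUM(m.qty)=24
  2: ids {9} → SUM(m.qty)=12
  3: ids {18} → SUM(m.qty)=10
  4: ids {15} → SUM(m.qty)=6
  5: ids {5} → SUM(m.qty)=6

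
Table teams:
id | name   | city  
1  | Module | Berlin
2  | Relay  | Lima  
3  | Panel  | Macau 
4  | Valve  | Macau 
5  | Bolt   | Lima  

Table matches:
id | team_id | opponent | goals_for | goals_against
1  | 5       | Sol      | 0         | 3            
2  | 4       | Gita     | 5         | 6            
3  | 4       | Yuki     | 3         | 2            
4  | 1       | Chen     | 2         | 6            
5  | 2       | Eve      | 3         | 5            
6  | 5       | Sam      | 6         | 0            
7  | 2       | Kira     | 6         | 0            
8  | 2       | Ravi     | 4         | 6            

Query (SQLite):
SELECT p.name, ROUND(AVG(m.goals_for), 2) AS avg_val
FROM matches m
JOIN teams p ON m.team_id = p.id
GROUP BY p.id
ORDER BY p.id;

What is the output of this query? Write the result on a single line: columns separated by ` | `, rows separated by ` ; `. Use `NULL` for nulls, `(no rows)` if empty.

Module | 2 ; Relay | 4.33 ; Valve | 4 ; Bolt | 3

Join each matches row to its teams via team_id.
Group joined rows by teams.id; compute ROUND(AVG(m.goals_for), 2) per group.
  1: ids {4} → ROUND(AVG(m.goals_for), 2)=2
  2: ids {5, 7, 8} → ROUND(AVG(m.goals_for), 2)=4.33
  4: ids {2, 3} → ROUND(AVG(m.goals_for), 2)=4
  5: ids {1, 6} → ROUND(AVG(m.goals_for), 2)=3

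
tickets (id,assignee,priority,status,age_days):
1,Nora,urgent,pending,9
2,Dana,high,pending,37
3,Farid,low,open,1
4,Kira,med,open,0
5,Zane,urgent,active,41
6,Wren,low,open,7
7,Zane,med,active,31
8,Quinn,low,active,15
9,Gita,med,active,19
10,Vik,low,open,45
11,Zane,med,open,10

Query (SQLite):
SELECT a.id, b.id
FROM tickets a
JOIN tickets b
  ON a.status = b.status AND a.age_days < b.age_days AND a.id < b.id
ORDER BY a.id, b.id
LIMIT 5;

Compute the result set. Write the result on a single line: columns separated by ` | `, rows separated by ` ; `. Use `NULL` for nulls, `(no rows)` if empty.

Pairs (a,b) with same status, a.age_days < b.age_days, a.id < b.id.
status groups: active:{5,7,8,9} open:{3,4,6,10,11} pending:{1,2}
Ordered by (a.id, b.id); first 5.

1 | 2 ; 3 | 6 ; 3 | 10 ; 3 | 11 ; 4 | 6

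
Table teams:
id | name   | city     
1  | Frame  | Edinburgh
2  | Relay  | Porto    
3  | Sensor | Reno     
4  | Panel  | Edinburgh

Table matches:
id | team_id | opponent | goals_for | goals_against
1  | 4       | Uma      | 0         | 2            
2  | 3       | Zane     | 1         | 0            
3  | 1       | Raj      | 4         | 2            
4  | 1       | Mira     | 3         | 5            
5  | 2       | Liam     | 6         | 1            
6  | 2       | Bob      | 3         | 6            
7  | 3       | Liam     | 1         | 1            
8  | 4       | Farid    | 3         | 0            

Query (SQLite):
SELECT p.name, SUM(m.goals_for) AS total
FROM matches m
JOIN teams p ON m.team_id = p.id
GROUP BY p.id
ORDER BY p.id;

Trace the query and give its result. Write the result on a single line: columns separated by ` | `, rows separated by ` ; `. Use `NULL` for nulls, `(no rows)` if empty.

Join each matches row to its teams via team_id.
Group joined rows by teams.id; compute SUM(m.goals_for) per group.
  1: ids {3, 4} → SUM(m.goals_for)=7
  2: ids {5, 6} → SUM(m.goals_for)=9
  3: ids {2, 7} → SUM(m.goals_for)=2
  4: ids {1, 8} → SUM(m.goals_for)=3

Frame | 7 ; Relay | 9 ; Sensor | 2 ; Panel | 3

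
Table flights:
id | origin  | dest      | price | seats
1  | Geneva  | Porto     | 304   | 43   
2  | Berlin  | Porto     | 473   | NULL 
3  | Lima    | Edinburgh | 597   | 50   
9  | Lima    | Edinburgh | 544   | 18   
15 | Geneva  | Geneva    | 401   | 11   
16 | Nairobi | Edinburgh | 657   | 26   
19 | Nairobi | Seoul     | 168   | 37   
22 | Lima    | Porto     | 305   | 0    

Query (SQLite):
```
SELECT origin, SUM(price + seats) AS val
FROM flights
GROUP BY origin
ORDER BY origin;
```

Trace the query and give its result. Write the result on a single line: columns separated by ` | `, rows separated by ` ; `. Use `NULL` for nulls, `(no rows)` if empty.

For each row compute price + seats.
Group by origin; take SUM of the expression per group.
  Berlin: ids {2} → SUM(price + seats)=NULL
  Geneva: ids {1, 15} → SUM(price + seats)=759
  Lima: ids {3, 9, 22} → SUM(price + seats)=1514
  Nairobi: ids {16, 19} → SUM(price + seats)=888

Berlin | NULL ; Geneva | 759 ; Lima | 1514 ; Nairobi | 888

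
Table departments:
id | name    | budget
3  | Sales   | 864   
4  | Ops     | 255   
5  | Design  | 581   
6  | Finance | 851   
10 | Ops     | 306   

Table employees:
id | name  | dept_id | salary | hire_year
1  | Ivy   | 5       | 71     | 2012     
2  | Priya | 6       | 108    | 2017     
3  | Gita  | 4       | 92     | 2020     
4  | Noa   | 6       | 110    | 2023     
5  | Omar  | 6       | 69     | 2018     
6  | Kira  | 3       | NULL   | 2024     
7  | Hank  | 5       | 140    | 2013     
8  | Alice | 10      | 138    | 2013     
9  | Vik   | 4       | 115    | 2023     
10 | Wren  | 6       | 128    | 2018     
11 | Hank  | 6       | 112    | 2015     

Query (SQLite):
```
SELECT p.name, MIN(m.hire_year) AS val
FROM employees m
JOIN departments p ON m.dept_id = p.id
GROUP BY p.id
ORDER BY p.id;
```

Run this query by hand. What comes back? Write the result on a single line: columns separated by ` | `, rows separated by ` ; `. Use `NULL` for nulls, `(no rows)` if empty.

Sales | 2024 ; Ops | 2020 ; Design | 2012 ; Finance | 2015 ; Ops | 2013

Join each employees row to its departments via dept_id.
Group joined rows by departments.id; compute MIN(m.hire_year) per group.
  3: ids {6} → MIN(m.hire_year)=2024
  4: ids {3, 9} → MIN(m.hire_year)=2020
  5: ids {1, 7} → MIN(m.hire_year)=2012
  6: ids {2, 4, 5, 10, 11} → MIN(m.hire_year)=2015
  10: ids {8} → MIN(m.hire_year)=2013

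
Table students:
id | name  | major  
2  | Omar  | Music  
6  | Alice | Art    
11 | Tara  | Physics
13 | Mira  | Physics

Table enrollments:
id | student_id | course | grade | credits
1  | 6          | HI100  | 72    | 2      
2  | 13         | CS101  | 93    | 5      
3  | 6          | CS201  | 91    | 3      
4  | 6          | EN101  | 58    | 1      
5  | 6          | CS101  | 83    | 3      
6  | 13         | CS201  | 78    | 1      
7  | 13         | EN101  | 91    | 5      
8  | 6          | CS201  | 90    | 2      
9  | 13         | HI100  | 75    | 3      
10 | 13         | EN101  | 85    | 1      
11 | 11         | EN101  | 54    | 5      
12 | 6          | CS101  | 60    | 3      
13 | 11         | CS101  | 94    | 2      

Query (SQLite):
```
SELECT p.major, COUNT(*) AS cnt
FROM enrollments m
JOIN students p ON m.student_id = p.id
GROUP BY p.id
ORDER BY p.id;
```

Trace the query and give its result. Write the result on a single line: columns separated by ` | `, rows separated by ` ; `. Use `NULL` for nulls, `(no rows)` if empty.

Join each enrollments row to its students via student_id.
Group joined rows by students.id; compute COUNT(*) per group.
  6: ids {1, 3, 4, 5, 8, 12} → COUNT(*)=6
  11: ids {11, 13} → COUNT(*)=2
  13: ids {2, 6, 7, 9, 10} → COUNT(*)=5

Art | 6 ; Physics | 2 ; Physics | 5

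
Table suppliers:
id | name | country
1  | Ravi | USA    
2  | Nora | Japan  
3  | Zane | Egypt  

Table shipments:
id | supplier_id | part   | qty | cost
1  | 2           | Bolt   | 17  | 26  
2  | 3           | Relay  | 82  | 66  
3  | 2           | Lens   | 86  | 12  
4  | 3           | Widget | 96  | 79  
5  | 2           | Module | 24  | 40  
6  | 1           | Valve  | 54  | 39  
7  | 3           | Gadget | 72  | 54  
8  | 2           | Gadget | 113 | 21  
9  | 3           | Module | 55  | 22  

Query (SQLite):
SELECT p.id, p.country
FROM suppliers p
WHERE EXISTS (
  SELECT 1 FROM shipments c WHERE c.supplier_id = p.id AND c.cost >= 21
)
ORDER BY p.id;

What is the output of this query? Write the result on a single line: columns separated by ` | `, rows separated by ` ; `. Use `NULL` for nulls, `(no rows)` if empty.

For each suppliers row, check whether any shipments with matching supplier_id has cost >= 21.
Keep rows where that is true.

1 | USA ; 2 | Japan ; 3 | Egypt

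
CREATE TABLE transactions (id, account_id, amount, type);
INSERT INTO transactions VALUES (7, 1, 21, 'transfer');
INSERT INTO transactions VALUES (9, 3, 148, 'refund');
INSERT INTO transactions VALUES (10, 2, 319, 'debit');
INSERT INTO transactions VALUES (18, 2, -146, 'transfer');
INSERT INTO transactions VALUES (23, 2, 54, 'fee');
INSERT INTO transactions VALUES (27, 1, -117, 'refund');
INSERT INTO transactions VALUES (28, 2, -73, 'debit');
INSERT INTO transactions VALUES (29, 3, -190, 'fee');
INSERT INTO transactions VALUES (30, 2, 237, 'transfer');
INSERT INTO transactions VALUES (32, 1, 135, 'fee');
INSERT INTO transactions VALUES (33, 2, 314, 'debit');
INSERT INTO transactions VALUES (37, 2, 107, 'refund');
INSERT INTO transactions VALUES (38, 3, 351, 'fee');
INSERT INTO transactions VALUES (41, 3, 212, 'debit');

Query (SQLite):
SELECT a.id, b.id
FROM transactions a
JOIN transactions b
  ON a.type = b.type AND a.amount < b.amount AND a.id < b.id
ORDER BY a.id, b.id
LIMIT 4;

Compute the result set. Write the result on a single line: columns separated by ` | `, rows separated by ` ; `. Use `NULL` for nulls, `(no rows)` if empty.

7 | 30 ; 18 | 30 ; 23 | 32 ; 23 | 38

Pairs (a,b) with same type, a.amount < b.amount, a.id < b.id.
type groups: debit:{10,28,33,41} fee:{23,29,32,38} refund:{9,27,37} transfer:{7,18,30}
Ordered by (a.id, b.id); first 4.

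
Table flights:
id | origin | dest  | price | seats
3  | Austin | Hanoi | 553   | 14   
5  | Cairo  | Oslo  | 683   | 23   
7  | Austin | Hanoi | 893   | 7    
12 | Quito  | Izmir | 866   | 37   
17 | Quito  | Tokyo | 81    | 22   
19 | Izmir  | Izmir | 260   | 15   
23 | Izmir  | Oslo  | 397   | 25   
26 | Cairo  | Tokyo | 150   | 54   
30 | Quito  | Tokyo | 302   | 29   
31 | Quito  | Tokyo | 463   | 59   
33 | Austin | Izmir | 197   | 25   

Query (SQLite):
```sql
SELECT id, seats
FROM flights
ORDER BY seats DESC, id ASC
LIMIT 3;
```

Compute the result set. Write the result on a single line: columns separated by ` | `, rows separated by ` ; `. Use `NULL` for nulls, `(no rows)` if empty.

Sort by seats desc, tiebreak id asc: (59, id=31), (54, id=26), (37, id=12), (29, id=30), (25, id=23), (25, id=33) …. Take first 3.

31 | 59 ; 26 | 54 ; 12 | 37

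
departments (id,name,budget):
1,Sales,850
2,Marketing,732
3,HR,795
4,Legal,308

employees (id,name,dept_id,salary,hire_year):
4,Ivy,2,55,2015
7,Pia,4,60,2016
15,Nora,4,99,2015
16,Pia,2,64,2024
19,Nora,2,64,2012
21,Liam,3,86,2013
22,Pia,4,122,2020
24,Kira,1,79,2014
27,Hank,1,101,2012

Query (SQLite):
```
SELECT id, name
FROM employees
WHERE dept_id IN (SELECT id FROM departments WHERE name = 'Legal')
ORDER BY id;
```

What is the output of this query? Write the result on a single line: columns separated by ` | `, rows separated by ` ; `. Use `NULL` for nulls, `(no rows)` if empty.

Inner query: departments.id where name = 'Legal'.
Outer: keep employees rows whose dept_id is in that set.
Inner query → {4}

7 | Pia ; 15 | Nora ; 22 | Pia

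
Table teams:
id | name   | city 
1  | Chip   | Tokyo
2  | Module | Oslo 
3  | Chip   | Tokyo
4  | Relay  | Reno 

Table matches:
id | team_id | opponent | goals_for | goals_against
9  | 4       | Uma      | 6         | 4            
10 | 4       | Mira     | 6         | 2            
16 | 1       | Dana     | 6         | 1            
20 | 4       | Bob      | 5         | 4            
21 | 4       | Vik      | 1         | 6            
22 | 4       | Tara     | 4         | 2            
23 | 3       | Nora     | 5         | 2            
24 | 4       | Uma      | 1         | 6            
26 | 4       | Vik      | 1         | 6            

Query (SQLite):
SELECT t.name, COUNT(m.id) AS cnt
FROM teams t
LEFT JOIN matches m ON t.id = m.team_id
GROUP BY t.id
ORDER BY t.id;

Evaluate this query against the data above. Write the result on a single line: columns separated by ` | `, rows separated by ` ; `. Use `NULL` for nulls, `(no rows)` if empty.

Chip | 1 ; Module | 0 ; Chip | 1 ; Relay | 7

LEFT JOIN keeps every teams row; unmatched ones get NULL for matches columns.
Group by teams.id and compute COUNT(m.id). COUNT(col) of an all-NULL group is 0.
  1: ids {16} → COUNT(m.id)=1
  2: ids {—} → COUNT(m.id)=0
  3: ids {23} → COUNT(m.id)=1
  4: ids {9, 10, 20, 21, 22, 24, 26} → COUNT(m.id)=7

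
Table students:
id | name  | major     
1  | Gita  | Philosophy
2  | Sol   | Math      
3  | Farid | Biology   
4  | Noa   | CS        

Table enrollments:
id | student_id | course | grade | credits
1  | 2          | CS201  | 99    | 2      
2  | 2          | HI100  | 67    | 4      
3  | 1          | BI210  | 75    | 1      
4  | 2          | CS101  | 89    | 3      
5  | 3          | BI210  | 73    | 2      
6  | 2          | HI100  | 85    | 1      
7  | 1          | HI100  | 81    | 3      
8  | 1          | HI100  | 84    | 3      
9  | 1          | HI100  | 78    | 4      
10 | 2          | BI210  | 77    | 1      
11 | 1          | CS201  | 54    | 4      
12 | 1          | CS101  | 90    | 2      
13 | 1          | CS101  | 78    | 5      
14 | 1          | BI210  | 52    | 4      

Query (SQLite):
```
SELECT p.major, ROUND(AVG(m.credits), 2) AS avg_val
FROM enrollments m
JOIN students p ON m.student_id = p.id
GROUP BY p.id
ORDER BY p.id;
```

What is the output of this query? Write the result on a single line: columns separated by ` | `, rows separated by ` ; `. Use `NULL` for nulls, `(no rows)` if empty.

Join each enrollments row to its students via student_id.
Group joined rows by students.id; compute ROUND(AVG(m.credits), 2) per group.
  1: ids {3, 7, 8, 9, 11, 12, 13, 14} → ROUND(AVG(m.credits), 2)=3.25
  2: ids {1, 2, 4, 6, 10} → ROUND(AVG(m.credits), 2)=2.2
  3: ids {5} → ROUND(AVG(m.credits), 2)=2

Philosophy | 3.25 ; Math | 2.2 ; Biology | 2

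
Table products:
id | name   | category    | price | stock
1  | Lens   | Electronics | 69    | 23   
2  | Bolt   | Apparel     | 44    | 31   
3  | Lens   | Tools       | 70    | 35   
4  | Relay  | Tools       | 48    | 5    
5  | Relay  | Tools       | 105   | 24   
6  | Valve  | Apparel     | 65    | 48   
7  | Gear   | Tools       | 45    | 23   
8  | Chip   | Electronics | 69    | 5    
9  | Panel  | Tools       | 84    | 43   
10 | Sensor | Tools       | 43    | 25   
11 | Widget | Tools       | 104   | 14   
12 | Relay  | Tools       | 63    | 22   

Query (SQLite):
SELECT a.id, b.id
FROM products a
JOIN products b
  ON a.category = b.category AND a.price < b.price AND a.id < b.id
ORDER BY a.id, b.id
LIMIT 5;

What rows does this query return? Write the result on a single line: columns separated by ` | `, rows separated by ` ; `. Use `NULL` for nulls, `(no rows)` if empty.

2 | 6 ; 3 | 5 ; 3 | 9 ; 3 | 11 ; 4 | 5

Pairs (a,b) with same category, a.price < b.price, a.id < b.id.
category groups: Apparel:{2,6} Electronics:{1,8} Tools:{3,4,5,7,9,10,11,12}
Ordered by (a.id, b.id); first 5.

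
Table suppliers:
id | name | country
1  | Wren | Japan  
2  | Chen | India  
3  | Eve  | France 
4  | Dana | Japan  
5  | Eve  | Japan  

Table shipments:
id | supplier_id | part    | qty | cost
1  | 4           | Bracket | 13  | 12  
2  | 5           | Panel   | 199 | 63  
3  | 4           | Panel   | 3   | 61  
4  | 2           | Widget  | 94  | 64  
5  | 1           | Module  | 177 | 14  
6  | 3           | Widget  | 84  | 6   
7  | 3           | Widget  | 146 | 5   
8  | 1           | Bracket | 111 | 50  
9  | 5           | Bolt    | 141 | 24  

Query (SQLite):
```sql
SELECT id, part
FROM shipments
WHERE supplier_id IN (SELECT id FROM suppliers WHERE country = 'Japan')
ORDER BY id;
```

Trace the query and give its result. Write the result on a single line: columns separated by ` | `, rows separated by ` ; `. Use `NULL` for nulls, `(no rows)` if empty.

1 | Bracket ; 2 | Panel ; 3 | Panel ; 5 | Module ; 8 | Bracket ; 9 | Bolt

Inner query: suppliers.id where country = 'Japan'.
Outer: keep shipments rows whose supplier_id is in that set.
Inner query → {1, 4, 5}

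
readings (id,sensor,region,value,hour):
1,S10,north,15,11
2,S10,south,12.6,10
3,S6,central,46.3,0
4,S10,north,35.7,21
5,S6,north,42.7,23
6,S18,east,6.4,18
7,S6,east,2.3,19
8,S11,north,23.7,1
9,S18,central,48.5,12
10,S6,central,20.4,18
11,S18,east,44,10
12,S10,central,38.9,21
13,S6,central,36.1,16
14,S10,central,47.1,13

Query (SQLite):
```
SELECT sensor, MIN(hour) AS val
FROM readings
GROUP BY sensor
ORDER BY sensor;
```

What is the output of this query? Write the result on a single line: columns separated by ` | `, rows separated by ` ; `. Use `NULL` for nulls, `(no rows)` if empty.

Partition readings by sensor; compute MIN(hour) within each group.
  S10: ids {1, 2, 4, 12, 14} → MIN(hour)=10
  S11: ids {8} → MIN(hour)=1
  S18: ids {6, 9, 11} → MIN(hour)=10
  S6: ids {3, 5, 7, 10, 13} → MIN(hour)=0

S10 | 10 ; S11 | 1 ; S18 | 10 ; S6 | 0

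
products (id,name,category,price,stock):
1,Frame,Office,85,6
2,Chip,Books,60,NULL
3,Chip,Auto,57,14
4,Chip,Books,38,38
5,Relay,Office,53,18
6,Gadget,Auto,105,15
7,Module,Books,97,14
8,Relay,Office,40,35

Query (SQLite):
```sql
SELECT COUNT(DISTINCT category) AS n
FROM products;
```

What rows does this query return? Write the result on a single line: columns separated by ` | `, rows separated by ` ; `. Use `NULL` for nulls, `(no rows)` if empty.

3

Count distinct non-NULL category values.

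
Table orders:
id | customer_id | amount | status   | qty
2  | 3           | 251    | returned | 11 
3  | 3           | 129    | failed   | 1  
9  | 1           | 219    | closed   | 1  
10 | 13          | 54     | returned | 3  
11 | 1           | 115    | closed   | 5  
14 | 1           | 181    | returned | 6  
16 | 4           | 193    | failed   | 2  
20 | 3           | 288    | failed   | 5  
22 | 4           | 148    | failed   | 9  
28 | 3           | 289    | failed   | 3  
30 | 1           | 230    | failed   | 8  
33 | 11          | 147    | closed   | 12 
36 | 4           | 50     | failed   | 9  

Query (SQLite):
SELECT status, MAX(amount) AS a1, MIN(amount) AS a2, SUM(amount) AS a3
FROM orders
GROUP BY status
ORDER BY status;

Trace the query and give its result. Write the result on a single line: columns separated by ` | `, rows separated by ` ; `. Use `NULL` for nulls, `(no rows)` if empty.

Group orders by status.
Per group compute: MAX(amount), MIN(amount), SUM(amount).
  closed: ids {9, 11, 33} → MAX(amount)=219, MIN(amount)=115, SUM(amount)=481
  failed: ids {3, 16, 20, 22, 28, 30, 36} → MAX(amount)=289, MIN(amount)=50, SUM(amount)=1327
  returned: ids {2, 10, 14} → MAX(amount)=251, MIN(amount)=54, SUM(amount)=486

closed | 219 | 115 | 481 ; failed | 289 | 50 | 1327 ; returned | 251 | 54 | 486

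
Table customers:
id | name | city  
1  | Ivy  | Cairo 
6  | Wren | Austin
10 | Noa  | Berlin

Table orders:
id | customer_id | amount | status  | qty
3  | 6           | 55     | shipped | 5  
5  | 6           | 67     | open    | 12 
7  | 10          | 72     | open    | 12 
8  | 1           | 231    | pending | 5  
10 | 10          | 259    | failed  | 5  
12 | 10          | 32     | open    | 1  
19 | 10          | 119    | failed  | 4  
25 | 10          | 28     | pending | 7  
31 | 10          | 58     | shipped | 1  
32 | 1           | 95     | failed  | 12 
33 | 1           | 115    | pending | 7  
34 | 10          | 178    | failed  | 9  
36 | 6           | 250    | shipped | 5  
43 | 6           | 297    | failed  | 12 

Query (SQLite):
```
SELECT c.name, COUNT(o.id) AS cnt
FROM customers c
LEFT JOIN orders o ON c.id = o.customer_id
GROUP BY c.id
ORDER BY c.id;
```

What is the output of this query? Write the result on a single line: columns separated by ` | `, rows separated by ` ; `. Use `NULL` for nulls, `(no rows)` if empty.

LEFT JOIN keeps every customers row; unmatched ones get NULL for orders columns.
Group by customers.id and compute COUNT(o.id). COUNT(col) of an all-NULL group is 0.
  1: ids {8, 32, 33} → COUNT(o.id)=3
  6: ids {3, 5, 36, 43} → COUNT(o.id)=4
  10: ids {7, 10, 12, 19, 25, 31, 34} → COUNT(o.id)=7

Ivy | 3 ; Wren | 4 ; Noa | 7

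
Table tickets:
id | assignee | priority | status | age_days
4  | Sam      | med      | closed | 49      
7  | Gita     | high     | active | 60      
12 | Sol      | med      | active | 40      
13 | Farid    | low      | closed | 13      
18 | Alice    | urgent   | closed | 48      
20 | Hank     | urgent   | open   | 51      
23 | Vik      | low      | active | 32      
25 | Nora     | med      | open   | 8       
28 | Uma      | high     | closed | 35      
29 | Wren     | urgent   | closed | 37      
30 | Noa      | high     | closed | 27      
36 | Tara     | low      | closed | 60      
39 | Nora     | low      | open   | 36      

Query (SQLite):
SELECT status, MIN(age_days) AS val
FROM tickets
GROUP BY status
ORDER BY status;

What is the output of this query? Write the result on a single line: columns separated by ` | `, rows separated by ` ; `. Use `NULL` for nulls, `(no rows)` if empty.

active | 32 ; closed | 13 ; open | 8

Partition tickets by status; compute MIN(age_days) within each group.
  active: ids {7, 12, 23} → MIN(age_days)=32
  closed: ids {4, 13, 18, 28, 29, 30, 36} → MIN(age_days)=13
  open: ids {20, 25, 39} → MIN(age_days)=8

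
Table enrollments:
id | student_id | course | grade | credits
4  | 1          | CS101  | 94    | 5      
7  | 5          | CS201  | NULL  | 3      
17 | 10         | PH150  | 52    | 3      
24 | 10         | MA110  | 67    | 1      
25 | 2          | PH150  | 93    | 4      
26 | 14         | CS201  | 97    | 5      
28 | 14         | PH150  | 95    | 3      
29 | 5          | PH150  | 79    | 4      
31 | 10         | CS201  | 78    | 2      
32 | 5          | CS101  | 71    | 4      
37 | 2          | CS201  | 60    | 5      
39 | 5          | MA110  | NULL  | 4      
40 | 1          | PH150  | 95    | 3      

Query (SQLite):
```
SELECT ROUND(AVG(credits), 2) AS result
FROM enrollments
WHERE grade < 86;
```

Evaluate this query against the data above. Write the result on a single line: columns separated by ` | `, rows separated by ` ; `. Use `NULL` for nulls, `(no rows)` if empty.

3.17

Rows where grade < 86 → credits values: [3, 1, 4, 2, 4, 5].
AVG = 19 / 6 (rounded to 2 dp).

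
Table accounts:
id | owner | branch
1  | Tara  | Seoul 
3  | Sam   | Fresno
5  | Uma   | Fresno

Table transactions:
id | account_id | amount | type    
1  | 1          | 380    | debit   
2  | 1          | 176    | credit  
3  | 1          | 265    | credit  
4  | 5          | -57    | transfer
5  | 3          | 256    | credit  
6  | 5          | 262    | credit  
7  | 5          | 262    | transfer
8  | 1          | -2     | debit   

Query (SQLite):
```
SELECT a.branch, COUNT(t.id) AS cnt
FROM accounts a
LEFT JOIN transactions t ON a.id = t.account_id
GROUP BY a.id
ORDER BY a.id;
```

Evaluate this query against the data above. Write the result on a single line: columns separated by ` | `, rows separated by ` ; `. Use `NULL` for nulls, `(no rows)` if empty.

Seoul | 4 ; Fresno | 1 ; Fresno | 3

LEFT JOIN keeps every accounts row; unmatched ones get NULL for transactions columns.
Group by accounts.id and compute COUNT(t.id). COUNT(col) of an all-NULL group is 0.
  1: ids {1, 2, 3, 8} → COUNT(t.id)=4
  3: ids {5} → COUNT(t.id)=1
  5: ids {4, 6, 7} → COUNT(t.id)=3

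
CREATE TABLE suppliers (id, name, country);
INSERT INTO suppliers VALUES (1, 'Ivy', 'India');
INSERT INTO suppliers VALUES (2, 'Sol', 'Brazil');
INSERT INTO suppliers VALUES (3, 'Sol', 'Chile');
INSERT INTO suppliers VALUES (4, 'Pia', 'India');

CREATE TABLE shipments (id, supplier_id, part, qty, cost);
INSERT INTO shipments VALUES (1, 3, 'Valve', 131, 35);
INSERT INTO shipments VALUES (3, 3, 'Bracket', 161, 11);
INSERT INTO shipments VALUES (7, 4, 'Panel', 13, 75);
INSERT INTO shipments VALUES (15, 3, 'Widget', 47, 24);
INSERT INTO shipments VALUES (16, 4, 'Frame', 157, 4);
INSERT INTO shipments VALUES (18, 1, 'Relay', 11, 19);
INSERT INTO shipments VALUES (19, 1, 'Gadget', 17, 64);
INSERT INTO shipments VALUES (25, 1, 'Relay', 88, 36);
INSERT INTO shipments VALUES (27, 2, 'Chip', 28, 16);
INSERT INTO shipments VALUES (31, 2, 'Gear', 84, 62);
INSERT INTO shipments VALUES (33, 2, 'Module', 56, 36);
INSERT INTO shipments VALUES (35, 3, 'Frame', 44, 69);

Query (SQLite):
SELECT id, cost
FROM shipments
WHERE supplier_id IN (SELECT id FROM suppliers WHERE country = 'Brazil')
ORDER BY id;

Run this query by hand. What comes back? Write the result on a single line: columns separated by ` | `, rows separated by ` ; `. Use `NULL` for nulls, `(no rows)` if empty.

Inner query: suppliers.id where country = 'Brazil'.
Outer: keep shipments rows whose supplier_id is in that set.
Inner query → {2}

27 | 16 ; 31 | 62 ; 33 | 36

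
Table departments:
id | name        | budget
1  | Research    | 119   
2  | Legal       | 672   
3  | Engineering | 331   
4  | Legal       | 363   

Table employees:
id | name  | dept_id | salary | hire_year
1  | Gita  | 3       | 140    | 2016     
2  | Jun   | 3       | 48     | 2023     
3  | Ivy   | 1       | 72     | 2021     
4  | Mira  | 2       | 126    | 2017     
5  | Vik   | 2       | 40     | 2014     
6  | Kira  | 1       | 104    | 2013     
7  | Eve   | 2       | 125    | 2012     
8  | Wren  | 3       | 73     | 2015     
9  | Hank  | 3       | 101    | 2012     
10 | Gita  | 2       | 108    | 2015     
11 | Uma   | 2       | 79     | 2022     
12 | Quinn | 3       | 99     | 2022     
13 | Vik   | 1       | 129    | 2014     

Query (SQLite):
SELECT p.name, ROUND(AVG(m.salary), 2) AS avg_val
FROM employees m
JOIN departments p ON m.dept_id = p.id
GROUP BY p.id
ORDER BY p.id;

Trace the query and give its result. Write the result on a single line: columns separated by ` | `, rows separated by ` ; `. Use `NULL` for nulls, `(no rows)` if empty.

Join each employees row to its departments via dept_id.
Group joined rows by departments.id; compute ROUND(AVG(m.salary), 2) per group.
  1: ids {3, 6, 13} → ROUND(AVG(m.salary), 2)=101.67
  2: ids {4, 5, 7, 10, 11} → ROUND(AVG(m.salary), 2)=95.6
  3: ids {1, 2, 8, 9, 12} → ROUND(AVG(m.salary), 2)=92.2

Research | 101.67 ; Legal | 95.6 ; Engineering | 92.2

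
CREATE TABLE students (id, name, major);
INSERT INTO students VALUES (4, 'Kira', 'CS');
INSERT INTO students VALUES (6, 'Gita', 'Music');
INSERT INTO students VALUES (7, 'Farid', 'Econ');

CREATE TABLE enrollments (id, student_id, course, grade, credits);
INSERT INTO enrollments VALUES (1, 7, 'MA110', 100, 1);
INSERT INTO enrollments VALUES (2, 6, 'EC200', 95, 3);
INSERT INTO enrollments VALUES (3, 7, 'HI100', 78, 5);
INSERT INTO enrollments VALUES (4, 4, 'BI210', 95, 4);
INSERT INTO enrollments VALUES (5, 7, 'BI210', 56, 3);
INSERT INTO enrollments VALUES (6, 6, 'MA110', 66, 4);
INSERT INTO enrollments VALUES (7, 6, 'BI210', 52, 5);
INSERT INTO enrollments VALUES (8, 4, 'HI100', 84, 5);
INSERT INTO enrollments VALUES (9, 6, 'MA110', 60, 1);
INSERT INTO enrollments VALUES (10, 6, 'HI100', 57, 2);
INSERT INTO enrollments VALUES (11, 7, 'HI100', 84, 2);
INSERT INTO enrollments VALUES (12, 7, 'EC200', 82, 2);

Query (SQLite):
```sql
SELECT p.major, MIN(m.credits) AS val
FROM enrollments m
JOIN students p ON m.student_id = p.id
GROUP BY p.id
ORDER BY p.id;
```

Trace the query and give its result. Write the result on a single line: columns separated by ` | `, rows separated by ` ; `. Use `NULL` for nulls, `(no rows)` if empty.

CS | 4 ; Music | 1 ; Econ | 1

Join each enrollments row to its students via student_id.
Group joined rows by students.id; compute MIN(m.credits) per group.
  4: ids {4, 8} → MIN(m.credits)=4
  6: ids {2, 6, 7, 9, 10} → MIN(m.credits)=1
  7: ids {1, 3, 5, 11, 12} → MIN(m.credits)=1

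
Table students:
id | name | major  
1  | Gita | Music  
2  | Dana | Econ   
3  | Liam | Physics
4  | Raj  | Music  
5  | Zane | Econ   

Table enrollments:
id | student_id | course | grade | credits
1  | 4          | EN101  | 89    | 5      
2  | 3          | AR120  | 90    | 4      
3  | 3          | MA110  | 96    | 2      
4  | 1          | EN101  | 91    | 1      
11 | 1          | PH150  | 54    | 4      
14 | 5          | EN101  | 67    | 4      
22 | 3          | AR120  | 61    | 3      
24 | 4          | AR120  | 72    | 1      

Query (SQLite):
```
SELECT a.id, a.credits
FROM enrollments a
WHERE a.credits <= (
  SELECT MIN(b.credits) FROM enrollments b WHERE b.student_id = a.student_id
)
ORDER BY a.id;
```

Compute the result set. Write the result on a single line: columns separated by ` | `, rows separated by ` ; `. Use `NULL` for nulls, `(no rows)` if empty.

3 | 2 ; 4 | 1 ; 14 | 4 ; 24 | 1

For each enrollments row a, compute MIN(credits) over rows sharing a.student_id.
Keep row a if a.credits <= that per-group MIN.
  student_id=1: MIN(credits) = 1
  student_id=3: MIN(credits) = 2
  student_id=4: MIN(credits) = 1
  student_id=5: MIN(credits) = 4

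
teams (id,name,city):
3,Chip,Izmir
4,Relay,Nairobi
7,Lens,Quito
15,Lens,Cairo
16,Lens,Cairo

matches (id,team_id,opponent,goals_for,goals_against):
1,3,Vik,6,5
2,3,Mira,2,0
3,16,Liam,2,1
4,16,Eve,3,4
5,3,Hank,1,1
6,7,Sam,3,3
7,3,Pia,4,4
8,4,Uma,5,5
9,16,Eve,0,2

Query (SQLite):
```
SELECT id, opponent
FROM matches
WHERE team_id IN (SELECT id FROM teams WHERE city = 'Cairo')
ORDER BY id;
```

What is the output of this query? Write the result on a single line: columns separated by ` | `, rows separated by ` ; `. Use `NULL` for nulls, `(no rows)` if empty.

3 | Liam ; 4 | Eve ; 9 | Eve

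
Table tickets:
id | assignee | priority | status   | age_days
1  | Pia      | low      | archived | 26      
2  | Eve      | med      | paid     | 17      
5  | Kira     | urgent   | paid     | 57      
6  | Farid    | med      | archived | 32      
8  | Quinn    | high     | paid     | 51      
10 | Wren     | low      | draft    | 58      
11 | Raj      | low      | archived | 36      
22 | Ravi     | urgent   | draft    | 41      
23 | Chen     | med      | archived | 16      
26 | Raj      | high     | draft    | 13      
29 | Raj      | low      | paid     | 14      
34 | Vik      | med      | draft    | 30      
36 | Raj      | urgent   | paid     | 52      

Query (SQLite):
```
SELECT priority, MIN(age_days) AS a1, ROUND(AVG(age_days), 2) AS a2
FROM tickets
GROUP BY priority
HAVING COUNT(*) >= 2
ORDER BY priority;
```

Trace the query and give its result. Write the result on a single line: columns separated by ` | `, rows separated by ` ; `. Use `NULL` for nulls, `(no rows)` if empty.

Group tickets by priority.
Per group compute: MIN(age_days), ROUND(AVG(age_days), 2).
HAVING: drop groups with fewer than 2 rows.
  high: ids {8, 26} → MIN(age_days)=13, ROUND(AVG(age_days), 2)=32
  low: ids {1, 10, 11, 29} → MIN(age_days)=14, ROUND(AVG(age_days), 2)=33.5
  med: ids {2, 6, 23, 34} → MIN(age_days)=16, ROUND(AVG(age_days), 2)=23.75
  urgent: ids {5, 22, 36} → MIN(age_days)=41, ROUND(AVG(age_days), 2)=50

high | 13 | 32 ; low | 14 | 33.5 ; med | 16 | 23.75 ; urgent | 41 | 50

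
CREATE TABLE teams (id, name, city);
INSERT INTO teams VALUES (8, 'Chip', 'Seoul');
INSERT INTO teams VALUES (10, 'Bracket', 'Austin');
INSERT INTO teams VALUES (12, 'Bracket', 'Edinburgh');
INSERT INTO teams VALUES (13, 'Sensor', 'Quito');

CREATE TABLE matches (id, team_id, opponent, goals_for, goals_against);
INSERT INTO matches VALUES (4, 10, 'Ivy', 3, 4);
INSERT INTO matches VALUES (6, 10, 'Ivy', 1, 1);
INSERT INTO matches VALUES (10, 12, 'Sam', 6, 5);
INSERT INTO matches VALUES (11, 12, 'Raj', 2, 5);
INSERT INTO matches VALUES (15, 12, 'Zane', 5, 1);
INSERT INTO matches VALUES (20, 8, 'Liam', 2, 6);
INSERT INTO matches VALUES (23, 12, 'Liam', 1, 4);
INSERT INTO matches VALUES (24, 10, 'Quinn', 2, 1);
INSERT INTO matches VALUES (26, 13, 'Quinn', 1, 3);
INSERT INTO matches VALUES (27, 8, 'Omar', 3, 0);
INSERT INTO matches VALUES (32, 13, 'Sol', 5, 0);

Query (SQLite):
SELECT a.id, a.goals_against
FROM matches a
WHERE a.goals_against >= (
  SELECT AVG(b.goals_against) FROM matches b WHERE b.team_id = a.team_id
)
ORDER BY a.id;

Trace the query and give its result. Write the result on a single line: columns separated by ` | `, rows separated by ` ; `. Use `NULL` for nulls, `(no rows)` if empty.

4 | 4 ; 10 | 5 ; 11 | 5 ; 20 | 6 ; 23 | 4 ; 26 | 3

For each matches row a, compute AVG(goals_against) over rows sharing a.team_id.
Keep row a if a.goals_against >= that per-group AVG.
  team_id=8: AVG(goals_against) = 3.0
  team_id=10: AVG(goals_against) = 2.0
  team_id=12: AVG(goals_against) = 3.75
  team_id=13: AVG(goals_against) = 1.5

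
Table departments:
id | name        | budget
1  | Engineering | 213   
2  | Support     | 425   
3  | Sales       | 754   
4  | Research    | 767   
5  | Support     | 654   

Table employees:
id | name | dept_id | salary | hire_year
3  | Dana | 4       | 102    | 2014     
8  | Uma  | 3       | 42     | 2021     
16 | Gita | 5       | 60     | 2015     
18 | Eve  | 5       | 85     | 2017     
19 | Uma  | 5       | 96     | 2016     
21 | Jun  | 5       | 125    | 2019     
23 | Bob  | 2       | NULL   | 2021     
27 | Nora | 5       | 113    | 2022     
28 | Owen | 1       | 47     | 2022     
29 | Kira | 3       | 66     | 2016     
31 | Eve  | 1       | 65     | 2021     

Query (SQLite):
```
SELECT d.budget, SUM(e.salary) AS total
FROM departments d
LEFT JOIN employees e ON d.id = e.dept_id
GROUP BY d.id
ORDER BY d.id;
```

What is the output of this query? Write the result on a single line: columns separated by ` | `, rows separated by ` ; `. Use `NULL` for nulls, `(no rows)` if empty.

LEFT JOIN keeps every departments row; unmatched ones get NULL for employees columns.
Group by departments.id and compute SUM(e.salary). SUM over an all-NULL group is NULL.
  1: ids {28, 31} → SUM(e.salary)=112
  2: ids {23} → SUM(e.salary)=NULL
  3: ids {8, 29} → SUM(e.salary)=108
  4: ids {3} → SUM(e.salary)=102
  5: ids {16, 18, 19, 21, 27} → SUM(e.salary)=479

213 | 112 ; 425 | NULL ; 754 | 108 ; 767 | 102 ; 654 | 479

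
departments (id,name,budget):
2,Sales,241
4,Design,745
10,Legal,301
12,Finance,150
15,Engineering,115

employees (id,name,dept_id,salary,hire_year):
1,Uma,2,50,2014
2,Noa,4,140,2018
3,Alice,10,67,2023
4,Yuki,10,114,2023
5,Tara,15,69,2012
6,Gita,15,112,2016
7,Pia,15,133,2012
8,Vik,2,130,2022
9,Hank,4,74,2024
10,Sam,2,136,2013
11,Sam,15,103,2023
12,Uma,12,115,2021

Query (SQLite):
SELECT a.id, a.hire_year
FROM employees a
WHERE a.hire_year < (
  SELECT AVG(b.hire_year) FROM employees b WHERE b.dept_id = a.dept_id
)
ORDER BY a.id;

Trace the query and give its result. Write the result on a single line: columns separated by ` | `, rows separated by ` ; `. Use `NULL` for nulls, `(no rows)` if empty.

1 | 2014 ; 2 | 2018 ; 5 | 2012 ; 7 | 2012 ; 10 | 2013

For each employees row a, compute AVG(hire_year) over rows sharing a.dept_id.
Keep row a if a.hire_year < that per-group AVG.
  dept_id=2: AVG(hire_year) = 2016.333333
  dept_id=4: AVG(hire_year) = 2021.0
  dept_id=10: AVG(hire_year) = 2023.0
  dept_id=12: AVG(hire_year) = 2021.0
  dept_id=15: AVG(hire_year) = 2015.75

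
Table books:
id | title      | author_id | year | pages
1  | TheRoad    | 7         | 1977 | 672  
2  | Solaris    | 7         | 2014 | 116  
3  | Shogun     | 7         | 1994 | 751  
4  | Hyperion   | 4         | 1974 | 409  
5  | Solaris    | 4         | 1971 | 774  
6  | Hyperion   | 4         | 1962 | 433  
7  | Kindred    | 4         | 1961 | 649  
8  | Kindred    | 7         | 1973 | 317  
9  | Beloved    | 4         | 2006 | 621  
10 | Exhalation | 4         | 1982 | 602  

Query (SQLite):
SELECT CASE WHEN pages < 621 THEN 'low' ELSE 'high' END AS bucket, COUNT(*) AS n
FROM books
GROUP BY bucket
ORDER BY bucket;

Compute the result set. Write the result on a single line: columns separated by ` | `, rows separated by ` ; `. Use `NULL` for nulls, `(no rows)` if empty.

Bucket rows by pages < 621 → 'low' else 'high'; count each bucket.

high | 5 ; low | 5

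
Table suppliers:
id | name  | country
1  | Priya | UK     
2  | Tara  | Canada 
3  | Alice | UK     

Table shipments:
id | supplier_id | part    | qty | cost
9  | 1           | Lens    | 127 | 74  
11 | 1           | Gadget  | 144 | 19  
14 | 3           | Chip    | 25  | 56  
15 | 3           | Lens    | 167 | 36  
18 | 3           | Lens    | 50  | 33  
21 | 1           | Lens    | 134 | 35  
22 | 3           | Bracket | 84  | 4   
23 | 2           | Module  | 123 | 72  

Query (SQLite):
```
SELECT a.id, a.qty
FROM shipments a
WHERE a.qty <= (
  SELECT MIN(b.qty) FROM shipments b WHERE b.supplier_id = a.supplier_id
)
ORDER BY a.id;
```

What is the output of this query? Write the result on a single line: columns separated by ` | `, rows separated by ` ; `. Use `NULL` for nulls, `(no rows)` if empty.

9 | 127 ; 14 | 25 ; 23 | 123

For each shipments row a, compute MIN(qty) over rows sharing a.supplier_id.
Keep row a if a.qty <= that per-group MIN.
  supplier_id=1: MIN(qty) = 127
  supplier_id=2: MIN(qty) = 123
  supplier_id=3: MIN(qty) = 25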